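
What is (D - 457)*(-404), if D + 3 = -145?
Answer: 244420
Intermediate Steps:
D = -148 (D = -3 - 145 = -148)
(D - 457)*(-404) = (-148 - 457)*(-404) = -605*(-404) = 244420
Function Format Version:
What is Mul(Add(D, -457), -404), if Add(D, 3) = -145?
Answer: 244420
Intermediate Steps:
D = -148 (D = Add(-3, -145) = -148)
Mul(Add(D, -457), -404) = Mul(Add(-148, -457), -404) = Mul(-605, -404) = 244420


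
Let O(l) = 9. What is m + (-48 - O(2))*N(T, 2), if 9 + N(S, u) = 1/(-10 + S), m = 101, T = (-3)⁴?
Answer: 43537/71 ≈ 613.20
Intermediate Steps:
T = 81
N(S, u) = -9 + 1/(-10 + S)
m + (-48 - O(2))*N(T, 2) = 101 + (-48 - 1*9)*((91 - 9*81)/(-10 + 81)) = 101 + (-48 - 9)*((91 - 729)/71) = 101 - 57*(-638)/71 = 101 - 57*(-638/71) = 101 + 36366/71 = 43537/71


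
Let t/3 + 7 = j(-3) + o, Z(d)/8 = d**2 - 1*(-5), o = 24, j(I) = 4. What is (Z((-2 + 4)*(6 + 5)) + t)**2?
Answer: 15800625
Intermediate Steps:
Z(d) = 40 + 8*d**2 (Z(d) = 8*(d**2 - 1*(-5)) = 8*(d**2 + 5) = 8*(5 + d**2) = 40 + 8*d**2)
t = 63 (t = -21 + 3*(4 + 24) = -21 + 3*28 = -21 + 84 = 63)
(Z((-2 + 4)*(6 + 5)) + t)**2 = ((40 + 8*((-2 + 4)*(6 + 5))**2) + 63)**2 = ((40 + 8*(2*11)**2) + 63)**2 = ((40 + 8*22**2) + 63)**2 = ((40 + 8*484) + 63)**2 = ((40 + 3872) + 63)**2 = (3912 + 63)**2 = 3975**2 = 15800625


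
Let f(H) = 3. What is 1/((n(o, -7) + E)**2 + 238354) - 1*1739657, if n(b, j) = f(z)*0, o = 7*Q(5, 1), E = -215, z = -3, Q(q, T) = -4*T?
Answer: -495069849402/284579 ≈ -1.7397e+6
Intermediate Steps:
o = -28 (o = 7*(-4*1) = 7*(-4) = -28)
n(b, j) = 0 (n(b, j) = 3*0 = 0)
1/((n(o, -7) + E)**2 + 238354) - 1*1739657 = 1/((0 - 215)**2 + 238354) - 1*1739657 = 1/((-215)**2 + 238354) - 1739657 = 1/(46225 + 238354) - 1739657 = 1/284579 - 1739657 = -495069849402/284579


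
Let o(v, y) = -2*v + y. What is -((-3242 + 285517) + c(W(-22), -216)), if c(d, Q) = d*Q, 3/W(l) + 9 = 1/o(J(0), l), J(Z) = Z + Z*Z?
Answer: -56186981/199 ≈ -2.8235e+5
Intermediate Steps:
J(Z) = Z + Z**2
o(v, y) = y - 2*v
W(l) = 3/(-9 + 1/l) (W(l) = 3/(-9 + 1/(l - 0*(1 + 0))) = 3/(-9 + 1/(l - 0)) = 3/(-9 + 1/(l - 2*0)) = 3/(-9 + 1/(l + 0)) = 3/(-9 + 1/l))
c(d, Q) = Q*d
-((-3242 + 285517) + c(W(-22), -216)) = -((-3242 + 285517) - (-648)*(-22)/(-1 + 9*(-22))) = -(282275 - (-648)*(-22)/(-1 - 198)) = -(282275 - (-648)*(-22)/(-199)) = -(282275 - (-648)*(-22)*(-1)/199) = -(282275 - 216*(-66/199)) = -(282275 + 14256/199) = -1*56186981/199 = -56186981/199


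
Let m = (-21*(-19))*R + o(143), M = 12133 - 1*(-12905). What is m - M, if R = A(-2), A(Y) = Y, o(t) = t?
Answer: -25693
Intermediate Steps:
R = -2
M = 25038 (M = 12133 + 12905 = 25038)
m = -655 (m = -21*(-19)*(-2) + 143 = 399*(-2) + 143 = -798 + 143 = -655)
m - M = -655 - 1*25038 = -655 - 25038 = -25693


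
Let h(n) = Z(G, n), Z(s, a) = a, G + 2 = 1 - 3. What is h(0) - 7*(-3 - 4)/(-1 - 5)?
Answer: -49/6 ≈ -8.1667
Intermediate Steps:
G = -4 (G = -2 + (1 - 3) = -2 - 2 = -4)
h(n) = n
h(0) - 7*(-3 - 4)/(-1 - 5) = 0 - 7*(-3 - 4)/(-1 - 5) = 0 - (-49)/(-6) = 0 - (-49)*(-1)/6 = 0 - 7*7/6 = 0 - 49/6 = -49/6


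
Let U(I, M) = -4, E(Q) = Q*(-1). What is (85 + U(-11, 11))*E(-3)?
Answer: 243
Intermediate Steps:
E(Q) = -Q
(85 + U(-11, 11))*E(-3) = (85 - 4)*(-1*(-3)) = 81*3 = 243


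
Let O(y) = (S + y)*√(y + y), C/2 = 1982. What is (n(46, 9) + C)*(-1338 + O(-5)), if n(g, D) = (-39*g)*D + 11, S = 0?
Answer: 16284798 + 60855*I*√10 ≈ 1.6285e+7 + 1.9244e+5*I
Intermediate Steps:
C = 3964 (C = 2*1982 = 3964)
O(y) = √2*y^(3/2) (O(y) = (0 + y)*√(y + y) = y*√(2*y) = y*(√2*√y) = √2*y^(3/2))
n(g, D) = 11 - 39*D*g (n(g, D) = -39*D*g + 11 = 11 - 39*D*g)
(n(46, 9) + C)*(-1338 + O(-5)) = ((11 - 39*9*46) + 3964)*(-1338 + √2*(-5)^(3/2)) = ((11 - 16146) + 3964)*(-1338 + √2*(-5*I*√5)) = (-16135 + 3964)*(-1338 - 5*I*√10) = -12171*(-1338 - 5*I*√10) = 16284798 + 60855*I*√10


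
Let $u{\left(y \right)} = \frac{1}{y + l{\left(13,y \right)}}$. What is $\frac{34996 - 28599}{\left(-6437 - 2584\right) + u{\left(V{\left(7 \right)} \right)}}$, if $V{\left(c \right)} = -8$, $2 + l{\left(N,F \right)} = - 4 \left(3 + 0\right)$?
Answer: $- \frac{140734}{198463} \approx -0.70912$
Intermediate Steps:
$l{\left(N,F \right)} = -14$ ($l{\left(N,F \right)} = -2 - 4 \left(3 + 0\right) = -2 - 12 = -14$)
$u{\left(y \right)} = \frac{1}{-14 + y}$ ($u{\left(y \right)} = \frac{1}{y - 14} = \frac{1}{-14 + y}$)
$\frac{34996 - 28599}{\left(-6437 - 2584\right) + u{\left(V{\left(7 \right)} \right)}} = \frac{34996 - 28599}{\left(-6437 - 2584\right) + \frac{1}{-14 - 8}} = \frac{6397}{-9021 + \frac{1}{-22}} = \frac{6397}{-9021 - \frac{1}{22}} = \frac{6397}{- \frac{198463}{22}} = 6397 \left(- \frac{22}{198463}\right) = - \frac{140734}{198463}$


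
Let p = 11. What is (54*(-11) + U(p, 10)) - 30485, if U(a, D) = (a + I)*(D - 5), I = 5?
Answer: -30999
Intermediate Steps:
U(a, D) = (-5 + D)*(5 + a) (U(a, D) = (a + 5)*(D - 5) = (5 + a)*(-5 + D) = (-5 + D)*(5 + a))
(54*(-11) + U(p, 10)) - 30485 = (54*(-11) + (-25 - 5*11 + 5*10 + 10*11)) - 30485 = (-594 + (-25 - 55 + 50 + 110)) - 30485 = (-594 + 80) - 30485 = -514 - 30485 = -30999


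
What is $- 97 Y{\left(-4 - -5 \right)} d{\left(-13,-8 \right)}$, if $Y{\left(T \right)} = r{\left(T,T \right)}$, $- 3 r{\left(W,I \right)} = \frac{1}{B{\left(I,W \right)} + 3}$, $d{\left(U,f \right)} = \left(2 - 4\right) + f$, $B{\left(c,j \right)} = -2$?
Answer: $- \frac{970}{3} \approx -323.33$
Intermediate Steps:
$d{\left(U,f \right)} = -2 + f$
$r{\left(W,I \right)} = - \frac{1}{3}$ ($r{\left(W,I \right)} = - \frac{1}{3 \left(-2 + 3\right)} = - \frac{1}{3 \cdot 1} = \left(- \frac{1}{3}\right) 1 = - \frac{1}{3}$)
$Y{\left(T \right)} = - \frac{1}{3}$
$- 97 Y{\left(-4 - -5 \right)} d{\left(-13,-8 \right)} = \left(-97\right) \left(- \frac{1}{3}\right) \left(-2 - 8\right) = \frac{97}{3} \left(-10\right) = - \frac{970}{3}$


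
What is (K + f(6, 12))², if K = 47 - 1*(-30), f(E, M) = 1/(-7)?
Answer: 289444/49 ≈ 5907.0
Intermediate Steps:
f(E, M) = -⅐
K = 77 (K = 47 + 30 = 77)
(K + f(6, 12))² = (77 - ⅐)² = (538/7)² = 289444/49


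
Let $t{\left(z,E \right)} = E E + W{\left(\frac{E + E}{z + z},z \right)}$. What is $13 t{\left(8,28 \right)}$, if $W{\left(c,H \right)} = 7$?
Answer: $10283$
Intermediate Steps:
$t{\left(z,E \right)} = 7 + E^{2}$ ($t{\left(z,E \right)} = E E + 7 = E^{2} + 7 = 7 + E^{2}$)
$13 t{\left(8,28 \right)} = 13 \left(7 + 28^{2}\right) = 13 \left(7 + 784\right) = 13 \cdot 791 = 10283$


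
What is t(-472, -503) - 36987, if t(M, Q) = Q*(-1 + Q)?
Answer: 216525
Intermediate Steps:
t(-472, -503) - 36987 = -503*(-1 - 503) - 36987 = -503*(-504) - 36987 = 253512 - 36987 = 216525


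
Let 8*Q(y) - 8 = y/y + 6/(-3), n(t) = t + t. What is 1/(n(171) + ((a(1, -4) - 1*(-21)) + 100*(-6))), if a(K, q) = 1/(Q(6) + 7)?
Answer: -63/14923 ≈ -0.0042217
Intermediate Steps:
n(t) = 2*t
Q(y) = 7/8 (Q(y) = 1 + (y/y + 6/(-3))/8 = 1 + (1 + 6*(-⅓))/8 = 1 + (1 - 2)/8 = 1 + (⅛)*(-1) = 1 - ⅛ = 7/8)
a(K, q) = 8/63 (a(K, q) = 1/(7/8 + 7) = 1/(63/8) = 8/63)
1/(n(171) + ((a(1, -4) - 1*(-21)) + 100*(-6))) = 1/(2*171 + ((8/63 - 1*(-21)) + 100*(-6))) = 1/(342 + ((8/63 + 21) - 600)) = 1/(342 + (1331/63 - 600)) = 1/(342 - 36469/63) = 1/(-14923/63) = -63/14923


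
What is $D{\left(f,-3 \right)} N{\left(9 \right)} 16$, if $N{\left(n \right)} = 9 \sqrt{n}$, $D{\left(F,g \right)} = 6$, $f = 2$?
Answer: $2592$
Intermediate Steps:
$D{\left(f,-3 \right)} N{\left(9 \right)} 16 = 6 \cdot 9 \sqrt{9} \cdot 16 = 6 \cdot 9 \cdot 3 \cdot 16 = 6 \cdot 27 \cdot 16 = 162 \cdot 16 = 2592$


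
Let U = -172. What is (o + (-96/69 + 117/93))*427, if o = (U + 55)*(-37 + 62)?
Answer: -890559740/713 ≈ -1.2490e+6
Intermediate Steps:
o = -2925 (o = (-172 + 55)*(-37 + 62) = -117*25 = -2925)
(o + (-96/69 + 117/93))*427 = (-2925 + (-96/69 + 117/93))*427 = (-2925 + (-96*1/69 + 117*(1/93)))*427 = (-2925 + (-32/23 + 39/31))*427 = (-2925 - 95/713)*427 = -2085620/713*427 = -890559740/713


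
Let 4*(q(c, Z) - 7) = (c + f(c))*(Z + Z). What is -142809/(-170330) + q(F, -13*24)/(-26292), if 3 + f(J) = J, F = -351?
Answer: -7489675741/2239158180 ≈ -3.3449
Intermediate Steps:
f(J) = -3 + J
q(c, Z) = 7 + Z*(-3 + 2*c)/2 (q(c, Z) = 7 + ((c + (-3 + c))*(Z + Z))/4 = 7 + ((-3 + 2*c)*(2*Z))/4 = 7 + (2*Z*(-3 + 2*c))/4 = 7 + Z*(-3 + 2*c)/2)
-142809/(-170330) + q(F, -13*24)/(-26292) = -142809/(-170330) + (7 - (-39)*24/2 - 13*24*(-351))/(-26292) = -142809*(-1/170330) + (7 - 3/2*(-312) - 312*(-351))*(-1/26292) = 142809/170330 + (7 + 468 + 109512)*(-1/26292) = 142809/170330 + 109987*(-1/26292) = 142809/170330 - 109987/26292 = -7489675741/2239158180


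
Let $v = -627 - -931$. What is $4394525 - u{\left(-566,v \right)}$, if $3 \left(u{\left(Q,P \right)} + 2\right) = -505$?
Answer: $\frac{13184086}{3} \approx 4.3947 \cdot 10^{6}$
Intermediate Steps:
$v = 304$ ($v = -627 + 931 = 304$)
$u{\left(Q,P \right)} = - \frac{511}{3}$ ($u{\left(Q,P \right)} = -2 + \frac{1}{3} \left(-505\right) = -2 - \frac{505}{3} = - \frac{511}{3}$)
$4394525 - u{\left(-566,v \right)} = 4394525 - - \frac{511}{3} = 4394525 + \frac{511}{3} = \frac{13184086}{3}$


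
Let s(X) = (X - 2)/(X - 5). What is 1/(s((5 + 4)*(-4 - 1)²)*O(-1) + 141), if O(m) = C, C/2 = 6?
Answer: 55/8424 ≈ 0.0065290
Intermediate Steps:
C = 12 (C = 2*6 = 12)
s(X) = (-2 + X)/(-5 + X)
O(m) = 12
1/(s((5 + 4)*(-4 - 1)²)*O(-1) + 141) = 1/(((-2 + (5 + 4)*(-4 - 1)²)/(-5 + (5 + 4)*(-4 - 1)²))*12 + 141) = 1/(((-2 + 9*(-5)²)/(-5 + 9*(-5)²))*12 + 141) = 1/(((-2 + 9*25)/(-5 + 9*25))*12 + 141) = 1/(((-2 + 225)/(-5 + 225))*12 + 141) = 1/((223/220)*12 + 141) = 1/(669/55 + 141) = 1/(8424/55) = 55/8424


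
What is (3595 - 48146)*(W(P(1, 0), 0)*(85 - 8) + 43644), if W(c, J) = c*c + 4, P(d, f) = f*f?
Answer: -1958105552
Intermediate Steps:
P(d, f) = f²
W(c, J) = 4 + c² (W(c, J) = c² + 4 = 4 + c²)
(3595 - 48146)*(W(P(1, 0), 0)*(85 - 8) + 43644) = (3595 - 48146)*((4 + (0²)²)*(85 - 8) + 43644) = -44551*((4 + 0²)*77 + 43644) = -44551*((4 + 0)*77 + 43644) = -44551*(4*77 + 43644) = -44551*(308 + 43644) = -44551*43952 = -1958105552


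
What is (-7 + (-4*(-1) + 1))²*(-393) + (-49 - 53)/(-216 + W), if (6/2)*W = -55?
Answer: -1104810/703 ≈ -1571.6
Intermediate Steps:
W = -55/3 (W = (⅓)*(-55) = -55/3 ≈ -18.333)
(-7 + (-4*(-1) + 1))²*(-393) + (-49 - 53)/(-216 + W) = (-7 + (-4*(-1) + 1))²*(-393) + (-49 - 53)/(-216 - 55/3) = (-7 + (4 + 1))²*(-393) - 102/(-703/3) = (-7 + 5)²*(-393) - 102*(-3/703) = (-2)²*(-393) + 306/703 = 4*(-393) + 306/703 = -1572 + 306/703 = -1104810/703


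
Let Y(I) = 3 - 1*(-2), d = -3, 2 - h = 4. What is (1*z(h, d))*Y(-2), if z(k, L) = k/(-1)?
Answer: 10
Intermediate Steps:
h = -2 (h = 2 - 1*4 = 2 - 4 = -2)
z(k, L) = -k (z(k, L) = k*(-1) = -k)
Y(I) = 5 (Y(I) = 3 + 2 = 5)
(1*z(h, d))*Y(-2) = (1*(-1*(-2)))*5 = (1*2)*5 = 2*5 = 10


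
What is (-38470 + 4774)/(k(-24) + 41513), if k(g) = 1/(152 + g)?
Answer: -4313088/5313665 ≈ -0.81170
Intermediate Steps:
(-38470 + 4774)/(k(-24) + 41513) = (-38470 + 4774)/(1/(152 - 24) + 41513) = -33696/(1/128 + 41513) = -33696/5313665/128 = -33696*128/5313665 = -4313088/5313665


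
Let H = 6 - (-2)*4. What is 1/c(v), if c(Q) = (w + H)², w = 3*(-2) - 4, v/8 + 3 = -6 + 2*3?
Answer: 1/16 ≈ 0.062500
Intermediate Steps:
v = -24 (v = -24 + 8*(-6 + 2*3) = -24 + 8*(-6 + 6) = -24 + 8*0 = -24 + 0 = -24)
H = 14 (H = 6 - 1*(-8) = 6 + 8 = 14)
w = -10 (w = -6 - 4 = -10)
c(Q) = 16 (c(Q) = (-10 + 14)² = 4² = 16)
1/c(v) = 1/16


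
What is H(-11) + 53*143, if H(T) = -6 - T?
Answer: 7584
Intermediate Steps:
H(-11) + 53*143 = (-6 - 1*(-11)) + 53*143 = (-6 + 11) + 7579 = 5 + 7579 = 7584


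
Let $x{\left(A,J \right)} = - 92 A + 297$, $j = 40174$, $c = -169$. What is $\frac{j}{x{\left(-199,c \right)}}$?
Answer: $\frac{40174}{18605} \approx 2.1593$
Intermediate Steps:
$x{\left(A,J \right)} = 297 - 92 A$
$\frac{j}{x{\left(-199,c \right)}} = \frac{40174}{297 - -18308} = \frac{40174}{297 + 18308} = \frac{40174}{18605}$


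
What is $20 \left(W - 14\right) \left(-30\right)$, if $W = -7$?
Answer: $12600$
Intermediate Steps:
$20 \left(W - 14\right) \left(-30\right) = 20 \left(-7 - 14\right) \left(-30\right) = 20 \left(-21\right) \left(-30\right) = \left(-420\right) \left(-30\right) = 12600$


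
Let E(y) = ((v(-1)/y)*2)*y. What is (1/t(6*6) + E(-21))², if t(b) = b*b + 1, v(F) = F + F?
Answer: 26904969/1682209 ≈ 15.994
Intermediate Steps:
v(F) = 2*F
t(b) = 1 + b² (t(b) = b² + 1 = 1 + b²)
E(y) = -4 (E(y) = (((2*(-1))/y)*2)*y = (-2/y*2)*y = (-4/y)*y = -4)
(1/t(6*6) + E(-21))² = (1/(1 + (6*6)²) - 4)² = (1/(1 + 36²) - 4)² = (1/(1 + 1296) - 4)² = (1/1297 - 4)² = (-5187/1297)² = 26904969/1682209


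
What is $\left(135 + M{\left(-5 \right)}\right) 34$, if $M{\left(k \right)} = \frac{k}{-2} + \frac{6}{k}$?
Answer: $\frac{23171}{5} \approx 4634.2$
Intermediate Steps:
$M{\left(k \right)} = \frac{6}{k} - \frac{k}{2}$ ($M{\left(k \right)} = k \left(- \frac{1}{2}\right) + \frac{6}{k} = - \frac{k}{2} + \frac{6}{k} = \frac{6}{k} - \frac{k}{2}$)
$\left(135 + M{\left(-5 \right)}\right) 34 = \left(135 + \left(\frac{6}{-5} - - \frac{5}{2}\right)\right) 34 = \left(135 + \left(6 \left(- \frac{1}{5}\right) + \frac{5}{2}\right)\right) 34 = \left(135 + \left(- \frac{6}{5} + \frac{5}{2}\right)\right) 34 = \left(135 + \frac{13}{10}\right) 34 = \frac{1363}{10} \cdot 34 = \frac{23171}{5}$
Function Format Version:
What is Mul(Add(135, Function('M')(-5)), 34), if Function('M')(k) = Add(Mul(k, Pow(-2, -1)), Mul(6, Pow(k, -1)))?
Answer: Rational(23171, 5) ≈ 4634.2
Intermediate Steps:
Function('M')(k) = Add(Mul(6, Pow(k, -1)), Mul(Rational(-1, 2), k)) (Function('M')(k) = Add(Mul(k, Rational(-1, 2)), Mul(6, Pow(k, -1))) = Add(Mul(Rational(-1, 2), k), Mul(6, Pow(k, -1))) = Add(Mul(6, Pow(k, -1)), Mul(Rational(-1, 2), k)))
Mul(Add(135, Function('M')(-5)), 34) = Mul(Add(135, Add(Mul(6, Pow(-5, -1)), Mul(Rational(-1, 2), -5))), 34) = Mul(Add(135, Add(Mul(6, Rational(-1, 5)), Rational(5, 2))), 34) = Mul(Add(135, Add(Rational(-6, 5), Rational(5, 2))), 34) = Mul(Add(135, Rational(13, 10)), 34) = Mul(Rational(1363, 10), 34) = Rational(23171, 5)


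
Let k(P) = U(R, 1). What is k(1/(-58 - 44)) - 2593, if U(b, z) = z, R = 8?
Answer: -2592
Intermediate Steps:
k(P) = 1
k(1/(-58 - 44)) - 2593 = 1 - 2593 = -2592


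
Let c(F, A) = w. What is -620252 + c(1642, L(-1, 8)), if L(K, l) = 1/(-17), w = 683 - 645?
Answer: -620214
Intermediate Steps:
w = 38
L(K, l) = -1/17
c(F, A) = 38
-620252 + c(1642, L(-1, 8)) = -620252 + 38 = -620214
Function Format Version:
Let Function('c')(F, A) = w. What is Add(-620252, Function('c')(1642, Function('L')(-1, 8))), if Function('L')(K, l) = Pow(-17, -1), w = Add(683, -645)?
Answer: -620214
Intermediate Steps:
w = 38
Function('L')(K, l) = Rational(-1, 17)
Function('c')(F, A) = 38
Add(-620252, Function('c')(1642, Function('L')(-1, 8))) = Add(-620252, 38) = -620214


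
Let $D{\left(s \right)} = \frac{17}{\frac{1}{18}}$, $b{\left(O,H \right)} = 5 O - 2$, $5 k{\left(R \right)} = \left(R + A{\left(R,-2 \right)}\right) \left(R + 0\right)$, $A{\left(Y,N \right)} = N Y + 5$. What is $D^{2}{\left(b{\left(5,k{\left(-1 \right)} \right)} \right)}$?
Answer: $93636$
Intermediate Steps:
$A{\left(Y,N \right)} = 5 + N Y$
$k{\left(R \right)} = \frac{R \left(5 - R\right)}{5}$ ($k{\left(R \right)} = \frac{\left(R - \left(-5 + 2 R\right)\right) \left(R + 0\right)}{5} = \frac{\left(5 - R\right) R}{5} = \frac{R \left(5 - R\right)}{5}$)
$b{\left(O,H \right)} = -2 + 5 O$
$D{\left(s \right)} = 306$ ($D{\left(s \right)} = 17 \frac{1}{\frac{1}{18}} = 17 \cdot 18 = 306$)
$D^{2}{\left(b{\left(5,k{\left(-1 \right)} \right)} \right)} = 306^{2} = 93636$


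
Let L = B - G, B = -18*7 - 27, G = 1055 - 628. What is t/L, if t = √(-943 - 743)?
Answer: -I*√1686/580 ≈ -0.070795*I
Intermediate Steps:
G = 427
B = -153 (B = -126 - 27 = -153)
L = -580 (L = -153 - 1*427 = -153 - 427 = -580)
t = I*√1686 (t = √(-1686) = I*√1686 ≈ 41.061*I)
t/L = (I*√1686)/(-580) = (I*√1686)*(-1/580) = -I*√1686/580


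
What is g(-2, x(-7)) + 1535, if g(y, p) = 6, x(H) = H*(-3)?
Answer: 1541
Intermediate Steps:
x(H) = -3*H
g(-2, x(-7)) + 1535 = 6 + 1535 = 1541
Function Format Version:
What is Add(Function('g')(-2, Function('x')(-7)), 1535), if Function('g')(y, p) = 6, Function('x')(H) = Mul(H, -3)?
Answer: 1541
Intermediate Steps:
Function('x')(H) = Mul(-3, H)
Add(Function('g')(-2, Function('x')(-7)), 1535) = Add(6, 1535) = 1541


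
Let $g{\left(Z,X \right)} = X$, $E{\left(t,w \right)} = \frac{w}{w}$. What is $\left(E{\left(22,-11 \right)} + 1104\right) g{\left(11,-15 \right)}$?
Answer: $-16575$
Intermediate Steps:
$E{\left(t,w \right)} = 1$
$\left(E{\left(22,-11 \right)} + 1104\right) g{\left(11,-15 \right)} = \left(1 + 1104\right) \left(-15\right) = 1105 \left(-15\right) = -16575$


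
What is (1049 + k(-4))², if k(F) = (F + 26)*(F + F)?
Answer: 762129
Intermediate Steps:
k(F) = 2*F*(26 + F) (k(F) = (26 + F)*(2*F) = 2*F*(26 + F))
(1049 + k(-4))² = (1049 + 2*(-4)*(26 - 4))² = (1049 + 2*(-4)*22)² = (1049 - 176)² = 873² = 762129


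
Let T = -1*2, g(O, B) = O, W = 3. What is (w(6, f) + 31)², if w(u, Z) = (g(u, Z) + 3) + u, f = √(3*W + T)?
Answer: 2116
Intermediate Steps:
T = -2
f = √7 (f = √(3*3 - 2) = √(9 - 2) = √7 ≈ 2.6458)
w(u, Z) = 3 + 2*u (w(u, Z) = (u + 3) + u = (3 + u) + u = 3 + 2*u)
(w(6, f) + 31)² = ((3 + 2*6) + 31)² = ((3 + 12) + 31)² = (15 + 31)² = 46² = 2116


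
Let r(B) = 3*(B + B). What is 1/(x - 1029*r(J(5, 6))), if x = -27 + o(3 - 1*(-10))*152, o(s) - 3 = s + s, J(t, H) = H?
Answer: -1/32663 ≈ -3.0616e-5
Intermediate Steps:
o(s) = 3 + 2*s (o(s) = 3 + (s + s) = 3 + 2*s)
r(B) = 6*B (r(B) = 3*(2*B) = 6*B)
x = 4381 (x = -27 + (3 + 2*(3 - 1*(-10)))*152 = -27 + (3 + 2*(3 + 10))*152 = -27 + (3 + 2*13)*152 = -27 + (3 + 26)*152 = -27 + 29*152 = -27 + 4408 = 4381)
1/(x - 1029*r(J(5, 6))) = 1/(4381 - 6174*6) = 1/(4381 - 1029*36) = 1/(4381 - 37044) = 1/(-32663) = -1/32663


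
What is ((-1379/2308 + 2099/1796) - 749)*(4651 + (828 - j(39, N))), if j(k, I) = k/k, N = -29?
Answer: -1062171540342/259073 ≈ -4.0999e+6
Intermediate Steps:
j(k, I) = 1
((-1379/2308 + 2099/1796) - 749)*(4651 + (828 - j(39, N))) = ((-1379/2308 + 2099/1796) - 749)*(4651 + (828 - 1*1)) = ((-1379*1/2308 + 2099*(1/1796)) - 749)*(4651 + (828 - 1)) = ((-1379/2308 + 2099/1796) - 749)*(4651 + 827) = (147988/259073 - 749)*5478 = -193897689/259073*5478 = -1062171540342/259073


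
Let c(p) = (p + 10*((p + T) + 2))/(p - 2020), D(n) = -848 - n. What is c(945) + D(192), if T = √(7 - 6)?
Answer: -45137/43 ≈ -1049.7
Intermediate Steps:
T = 1 (T = √1 = 1)
c(p) = (30 + 11*p)/(-2020 + p) (c(p) = (p + 10*((p + 1) + 2))/(p - 2020) = (p + 10*((1 + p) + 2))/(-2020 + p) = (p + 10*(3 + p))/(-2020 + p) = (p + (30 + 10*p))/(-2020 + p) = (30 + 11*p)/(-2020 + p))
c(945) + D(192) = (30 + 11*945)/(-2020 + 945) + (-848 - 1*192) = (30 + 10395)/(-1075) + (-848 - 192) = -1/1075*10425 - 1040 = -417/43 - 1040 = -45137/43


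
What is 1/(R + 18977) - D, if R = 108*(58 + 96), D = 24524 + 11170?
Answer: -1271027645/35609 ≈ -35694.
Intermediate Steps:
D = 35694
R = 16632 (R = 108*154 = 16632)
1/(R + 18977) - D = 1/(16632 + 18977) - 1*35694 = 1/35609 - 35694 = -1271027645/35609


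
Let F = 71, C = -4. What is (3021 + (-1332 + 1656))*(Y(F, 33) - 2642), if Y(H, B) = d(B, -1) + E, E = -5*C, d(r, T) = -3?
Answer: -8780625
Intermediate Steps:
E = 20 (E = -5*(-4) = 20)
Y(H, B) = 17 (Y(H, B) = -3 + 20 = 17)
(3021 + (-1332 + 1656))*(Y(F, 33) - 2642) = (3021 + (-1332 + 1656))*(17 - 2642) = (3021 + 324)*(-2625) = 3345*(-2625) = -8780625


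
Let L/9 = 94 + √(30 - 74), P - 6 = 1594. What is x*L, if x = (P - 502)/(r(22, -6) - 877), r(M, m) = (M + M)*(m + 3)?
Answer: -928908/1009 - 19764*I*√11/1009 ≈ -920.62 - 64.965*I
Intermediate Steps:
P = 1600 (P = 6 + 1594 = 1600)
r(M, m) = 2*M*(3 + m) (r(M, m) = (2*M)*(3 + m) = 2*M*(3 + m))
L = 846 + 18*I*√11 (L = 9*(94 + √(30 - 74)) = 9*(94 + √(-44)) = 9*(94 + 2*I*√11) = 846 + 18*I*√11 ≈ 846.0 + 59.699*I)
x = -1098/1009 (x = (1600 - 502)/(2*22*(3 - 6) - 877) = 1098/(2*22*(-3) - 877) = 1098/(-132 - 877) = 1098/(-1009) = 1098*(-1/1009) = -1098/1009 ≈ -1.0882)
x*L = -1098*(846 + 18*I*√11)/1009 = -928908/1009 - 19764*I*√11/1009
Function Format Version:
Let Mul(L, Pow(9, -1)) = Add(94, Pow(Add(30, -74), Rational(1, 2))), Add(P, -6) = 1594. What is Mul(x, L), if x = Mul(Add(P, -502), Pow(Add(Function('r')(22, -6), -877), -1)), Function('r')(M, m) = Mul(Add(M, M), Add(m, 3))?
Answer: Add(Rational(-928908, 1009), Mul(Rational(-19764, 1009), I, Pow(11, Rational(1, 2)))) ≈ Add(-920.62, Mul(-64.965, I))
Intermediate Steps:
P = 1600 (P = Add(6, 1594) = 1600)
Function('r')(M, m) = Mul(2, M, Add(3, m)) (Function('r')(M, m) = Mul(Mul(2, M), Add(3, m)) = Mul(2, M, Add(3, m)))
L = Add(846, Mul(18, I, Pow(11, Rational(1, 2)))) (L = Mul(9, Add(94, Pow(Add(30, -74), Rational(1, 2)))) = Mul(9, Add(94, Pow(-44, Rational(1, 2)))) = Mul(9, Add(94, Mul(2, I, Pow(11, Rational(1, 2))))) = Add(846, Mul(18, I, Pow(11, Rational(1, 2)))) ≈ Add(846.00, Mul(59.699, I)))
x = Rational(-1098, 1009) (x = Mul(Add(1600, -502), Pow(Add(Mul(2, 22, Add(3, -6)), -877), -1)) = Mul(1098, Pow(Add(Mul(2, 22, -3), -877), -1)) = Mul(1098, Pow(Add(-132, -877), -1)) = Mul(1098, Pow(-1009, -1)) = Mul(1098, Rational(-1, 1009)) = Rational(-1098, 1009) ≈ -1.0882)
Mul(x, L) = Mul(Rational(-1098, 1009), Add(846, Mul(18, I, Pow(11, Rational(1, 2))))) = Add(Rational(-928908, 1009), Mul(Rational(-19764, 1009), I, Pow(11, Rational(1, 2))))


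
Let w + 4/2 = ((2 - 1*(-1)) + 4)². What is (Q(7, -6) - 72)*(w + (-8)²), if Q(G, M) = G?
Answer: -7215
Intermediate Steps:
w = 47 (w = -2 + ((2 - 1*(-1)) + 4)² = -2 + ((2 + 1) + 4)² = -2 + (3 + 4)² = -2 + 7² = -2 + 49 = 47)
(Q(7, -6) - 72)*(w + (-8)²) = (7 - 72)*(47 + (-8)²) = -65*(47 + 64) = -65*111 = -7215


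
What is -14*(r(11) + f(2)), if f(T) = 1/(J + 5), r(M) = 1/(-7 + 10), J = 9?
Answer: -17/3 ≈ -5.6667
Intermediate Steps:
r(M) = ⅓ (r(M) = 1/3 = ⅓)
f(T) = 1/14 (f(T) = 1/(9 + 5) = 1/14)
-14*(r(11) + f(2)) = -14*(⅓ + 1/14) = -14*17/42 = -17/3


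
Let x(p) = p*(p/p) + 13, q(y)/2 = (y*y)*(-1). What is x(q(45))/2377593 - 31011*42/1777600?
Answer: -1551950352583/2113204658400 ≈ -0.73441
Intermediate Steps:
q(y) = -2*y² (q(y) = 2*((y*y)*(-1)) = 2*(y²*(-1)) = 2*(-y²) = -2*y²)
x(p) = 13 + p (x(p) = p*1 + 13 = p + 13 = 13 + p)
x(q(45))/2377593 - 31011*42/1777600 = (13 - 2*45²)/2377593 - 31011*42/1777600 = (13 - 2*2025)*(1/2377593) - 1302462*1/1777600 = (13 - 4050)*(1/2377593) - 651231/888800 = -4037*1/2377593 - 651231/888800 = -4037/2377593 - 651231/888800 = -1551950352583/2113204658400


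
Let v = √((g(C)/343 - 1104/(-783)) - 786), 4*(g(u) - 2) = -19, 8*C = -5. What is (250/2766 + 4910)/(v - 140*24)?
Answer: -2723480737891200/1863821341085507 - 95069170*I*√57034532261/1863821341085507 ≈ -1.4612 - 0.012182*I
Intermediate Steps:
C = -5/8 (C = (⅛)*(-5) = -5/8 ≈ -0.62500)
g(u) = -11/4 (g(u) = 2 + (¼)*(-19) = 2 - 19/4 = -11/4)
v = I*√57034532261/8526 (v = √((-11/4/343 - 1104/(-783)) - 786) = √((-11/4*1/343 - 1104*(-1/783)) - 786) = √((-11/1372 + 368/261) - 786) = √(502025/358092 - 786) = √(-280958287/358092) = I*√57034532261/8526 ≈ 28.011*I)
(250/2766 + 4910)/(v - 140*24) = (250/2766 + 4910)/(I*√57034532261/8526 - 140*24) = (250*(1/2766) + 4910)/(I*√57034532261/8526 - 3360) = (125/1383 + 4910)/(-3360 + I*√57034532261/8526) = 6790655/(1383*(-3360 + I*√57034532261/8526))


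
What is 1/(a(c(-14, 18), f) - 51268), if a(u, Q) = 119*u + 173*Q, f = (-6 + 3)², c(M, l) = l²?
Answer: -1/11155 ≈ -8.9646e-5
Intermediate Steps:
f = 9 (f = (-3)² = 9)
1/(a(c(-14, 18), f) - 51268) = 1/((119*18² + 173*9) - 51268) = 1/((119*324 + 1557) - 51268) = 1/((38556 + 1557) - 51268) = 1/(40113 - 51268) = 1/(-11155) = -1/11155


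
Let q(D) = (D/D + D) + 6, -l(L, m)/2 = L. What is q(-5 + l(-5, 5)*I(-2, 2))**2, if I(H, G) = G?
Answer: 484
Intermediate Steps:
l(L, m) = -2*L
q(D) = 7 + D (q(D) = (1 + D) + 6 = 7 + D)
q(-5 + l(-5, 5)*I(-2, 2))**2 = (7 + (-5 - 2*(-5)*2))**2 = (7 + (-5 + 10*2))**2 = (7 + (-5 + 20))**2 = (7 + 15)**2 = 22**2 = 484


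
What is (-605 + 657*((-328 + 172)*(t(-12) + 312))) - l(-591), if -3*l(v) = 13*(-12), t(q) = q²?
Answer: -46737009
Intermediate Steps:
l(v) = 52 (l(v) = -13*(-12)/3 = -⅓*(-156) = 52)
(-605 + 657*((-328 + 172)*(t(-12) + 312))) - l(-591) = (-605 + 657*((-328 + 172)*((-12)² + 312))) - 1*52 = (-605 + 657*(-156*(144 + 312))) - 52 = (-605 + 657*(-156*456)) - 52 = (-605 + 657*(-71136)) - 52 = (-605 - 46736352) - 52 = -46736957 - 52 = -46737009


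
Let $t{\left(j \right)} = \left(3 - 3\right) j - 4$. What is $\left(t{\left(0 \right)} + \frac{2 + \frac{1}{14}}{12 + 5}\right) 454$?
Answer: $- \frac{209521}{119} \approx -1760.7$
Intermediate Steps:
$t{\left(j \right)} = -4$ ($t{\left(j \right)} = \left(3 - 3\right) j - 4 = 0 j - 4 = 0 - 4 = -4$)
$\left(t{\left(0 \right)} + \frac{2 + \frac{1}{14}}{12 + 5}\right) 454 = \left(-4 + \frac{2 + \frac{1}{14}}{12 + 5}\right) 454 = \left(-4 + \frac{2 + \frac{1}{14}}{17}\right) 454 = \left(-4 + \frac{29}{14} \cdot \frac{1}{17}\right) 454 = \left(-4 + \frac{29}{238}\right) 454 = \left(- \frac{923}{238}\right) 454 = - \frac{209521}{119}$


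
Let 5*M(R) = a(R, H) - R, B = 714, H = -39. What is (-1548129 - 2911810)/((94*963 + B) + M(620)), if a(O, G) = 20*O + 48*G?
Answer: -18755/392 ≈ -47.844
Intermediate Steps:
M(R) = -1872/5 + 19*R/5 (M(R) = ((20*R + 48*(-39)) - R)/5 = ((20*R - 1872) - R)/5 = ((-1872 + 20*R) - R)/5 = (-1872 + 19*R)/5 = -1872/5 + 19*R/5)
(-1548129 - 2911810)/((94*963 + B) + M(620)) = (-1548129 - 2911810)/((94*963 + 714) + (-1872/5 + (19/5)*620)) = -4459939/((90522 + 714) + (-1872/5 + 2356)) = -4459939/(91236 + 9908/5) = -4459939/466088/5 = -4459939*5/466088 = -18755/392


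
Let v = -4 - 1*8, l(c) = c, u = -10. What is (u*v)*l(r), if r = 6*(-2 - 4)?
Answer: -4320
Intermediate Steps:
r = -36 (r = 6*(-6) = -36)
v = -12 (v = -4 - 8 = -12)
(u*v)*l(r) = -10*(-12)*(-36) = 120*(-36) = -4320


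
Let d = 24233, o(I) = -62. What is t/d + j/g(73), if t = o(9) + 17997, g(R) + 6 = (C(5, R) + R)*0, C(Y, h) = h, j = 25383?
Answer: -204999543/48466 ≈ -4229.8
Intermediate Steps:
g(R) = -6 (g(R) = -6 + (R + R)*0 = -6 + (2*R)*0 = -6 + 0 = -6)
t = 17935 (t = -62 + 17997 = 17935)
t/d + j/g(73) = 17935/24233 + 25383/(-6) = 17935*(1/24233) + 25383*(-⅙) = 17935/24233 - 8461/2 = -204999543/48466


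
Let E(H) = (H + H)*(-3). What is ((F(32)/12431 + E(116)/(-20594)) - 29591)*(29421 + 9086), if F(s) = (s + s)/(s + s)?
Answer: -20836154493738852/18286001 ≈ -1.1395e+9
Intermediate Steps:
E(H) = -6*H (E(H) = (2*H)*(-3) = -6*H)
F(s) = 1 (F(s) = (2*s)/((2*s)) = (2*s)*(1/(2*s)) = 1)
((F(32)/12431 + E(116)/(-20594)) - 29591)*(29421 + 9086) = ((1/12431 - 6*116/(-20594)) - 29591)*(29421 + 9086) = ((1*(1/12431) - 696*(-1/20594)) - 29591)*38507 = ((1/12431 + 348/10297) - 29591)*38507 = (4336285/128002007 - 29591)*38507 = -3787703052852/128002007*38507 = -20836154493738852/18286001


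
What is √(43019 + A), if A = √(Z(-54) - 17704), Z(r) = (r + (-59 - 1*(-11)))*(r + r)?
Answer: √(43019 + 4*I*√418) ≈ 207.41 + 0.197*I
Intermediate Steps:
Z(r) = 2*r*(-48 + r) (Z(r) = (r + (-59 + 11))*(2*r) = (r - 48)*(2*r) = (-48 + r)*(2*r) = 2*r*(-48 + r))
A = 4*I*√418 (A = √(2*(-54)*(-48 - 54) - 17704) = √(2*(-54)*(-102) - 17704) = √(11016 - 17704) = √(-6688) = 4*I*√418 ≈ 81.78*I)
√(43019 + A) = √(43019 + 4*I*√418)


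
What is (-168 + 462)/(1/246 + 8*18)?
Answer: 72324/35425 ≈ 2.0416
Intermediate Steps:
(-168 + 462)/(1/246 + 8*18) = 294/(1/246 + 144) = 294/(35425/246) = 294*(246/35425) = 72324/35425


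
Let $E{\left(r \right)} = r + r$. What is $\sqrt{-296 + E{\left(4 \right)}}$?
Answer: $12 i \sqrt{2} \approx 16.971 i$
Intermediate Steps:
$E{\left(r \right)} = 2 r$
$\sqrt{-296 + E{\left(4 \right)}} = \sqrt{-296 + 2 \cdot 4} = \sqrt{-296 + 8} = \sqrt{-288} = 12 i \sqrt{2}$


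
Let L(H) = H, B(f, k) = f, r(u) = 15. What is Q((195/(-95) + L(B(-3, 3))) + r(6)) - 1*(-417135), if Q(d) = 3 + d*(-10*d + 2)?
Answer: 150236790/361 ≈ 4.1617e+5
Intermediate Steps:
Q(d) = 3 + d*(2 - 10*d)
Q((195/(-95) + L(B(-3, 3))) + r(6)) - 1*(-417135) = (3 - 10*((195/(-95) - 3) + 15)**2 + 2*((195/(-95) - 3) + 15)) - 1*(-417135) = (3 - 10*((195*(-1/95) - 3) + 15)**2 + 2*((195*(-1/95) - 3) + 15)) + 417135 = (3 - 10*((-39/19 - 3) + 15)**2 + 2*((-39/19 - 3) + 15)) + 417135 = (3 - 10*(-96/19 + 15)**2 + 2*(-96/19 + 15)) + 417135 = (3 - 10*(189/19)**2 + 2*(189/19)) + 417135 = (3 - 10*35721/361 + 378/19) + 417135 = (3 - 357210/361 + 378/19) + 417135 = -348945/361 + 417135 = 150236790/361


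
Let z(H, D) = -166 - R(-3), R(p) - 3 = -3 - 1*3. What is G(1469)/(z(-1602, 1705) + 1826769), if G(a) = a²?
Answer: 2157961/1826606 ≈ 1.1814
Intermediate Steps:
R(p) = -3 (R(p) = 3 + (-3 - 1*3) = 3 + (-3 - 3) = 3 - 6 = -3)
z(H, D) = -163 (z(H, D) = -166 - 1*(-3) = -166 + 3 = -163)
G(1469)/(z(-1602, 1705) + 1826769) = 1469²/(-163 + 1826769) = 2157961/1826606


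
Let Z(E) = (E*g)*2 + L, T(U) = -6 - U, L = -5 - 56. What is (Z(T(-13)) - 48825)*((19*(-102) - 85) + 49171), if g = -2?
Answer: -2306197272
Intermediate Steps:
L = -61
Z(E) = -61 - 4*E (Z(E) = (E*(-2))*2 - 61 = -2*E*2 - 61 = -4*E - 61 = -61 - 4*E)
(Z(T(-13)) - 48825)*((19*(-102) - 85) + 49171) = ((-61 - 4*(-6 - 1*(-13))) - 48825)*((19*(-102) - 85) + 49171) = ((-61 - 4*(-6 + 13)) - 48825)*((-1938 - 85) + 49171) = ((-61 - 4*7) - 48825)*(-2023 + 49171) = ((-61 - 28) - 48825)*47148 = (-89 - 48825)*47148 = -48914*47148 = -2306197272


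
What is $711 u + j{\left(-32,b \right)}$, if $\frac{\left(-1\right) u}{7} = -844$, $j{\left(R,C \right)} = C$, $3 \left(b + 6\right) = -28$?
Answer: $\frac{12601718}{3} \approx 4.2006 \cdot 10^{6}$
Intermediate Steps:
$b = - \frac{46}{3}$ ($b = -6 + \frac{1}{3} \left(-28\right) = -6 - \frac{28}{3} = - \frac{46}{3} \approx -15.333$)
$u = 5908$ ($u = \left(-7\right) \left(-844\right) = 5908$)
$711 u + j{\left(-32,b \right)} = 711 \cdot 5908 - \frac{46}{3} = 4200588 - \frac{46}{3} = \frac{12601718}{3}$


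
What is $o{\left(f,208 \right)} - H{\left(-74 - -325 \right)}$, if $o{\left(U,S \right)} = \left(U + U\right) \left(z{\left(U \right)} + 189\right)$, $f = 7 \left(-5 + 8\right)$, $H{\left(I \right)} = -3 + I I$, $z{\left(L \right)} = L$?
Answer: $-54178$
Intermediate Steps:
$H{\left(I \right)} = -3 + I^{2}$
$f = 21$ ($f = 7 \cdot 3 = 21$)
$o{\left(U,S \right)} = 2 U \left(189 + U\right)$ ($o{\left(U,S \right)} = \left(U + U\right) \left(U + 189\right) = 2 U \left(189 + U\right)$)
$o{\left(f,208 \right)} - H{\left(-74 - -325 \right)} = 2 \cdot 21 \left(189 + 21\right) - \left(-3 + \left(-74 - -325\right)^{2}\right) = 2 \cdot 21 \cdot 210 - \left(-3 + \left(-74 + 325\right)^{2}\right) = 8820 - \left(-3 + 251^{2}\right) = 8820 - \left(-3 + 63001\right) = 8820 - 62998 = -54178$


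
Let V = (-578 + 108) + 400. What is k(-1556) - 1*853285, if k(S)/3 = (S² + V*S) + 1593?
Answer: 6741662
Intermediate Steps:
V = -70 (V = -470 + 400 = -70)
k(S) = 4779 - 210*S + 3*S² (k(S) = 3*((S² - 70*S) + 1593) = 3*(1593 + S² - 70*S) = 4779 - 210*S + 3*S²)
k(-1556) - 1*853285 = (4779 - 210*(-1556) + 3*(-1556)²) - 1*853285 = (4779 + 326760 + 3*2421136) - 853285 = (4779 + 326760 + 7263408) - 853285 = 7594947 - 853285 = 6741662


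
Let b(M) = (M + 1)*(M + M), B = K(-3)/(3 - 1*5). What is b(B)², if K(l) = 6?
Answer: 144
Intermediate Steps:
B = -3 (B = 6/(3 - 1*5) = 6/(3 - 5) = 6/(-2) = 6*(-½) = -3)
b(M) = 2*M*(1 + M) (b(M) = (1 + M)*(2*M) = 2*M*(1 + M))
b(B)² = (2*(-3)*(1 - 3))² = (2*(-3)*(-2))² = 12² = 144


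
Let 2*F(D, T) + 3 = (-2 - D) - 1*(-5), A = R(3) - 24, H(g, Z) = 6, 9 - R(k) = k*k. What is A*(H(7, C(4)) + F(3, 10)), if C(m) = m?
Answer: -108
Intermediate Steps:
R(k) = 9 - k² (R(k) = 9 - k*k = 9 - k²)
A = -24 (A = (9 - 1*3²) - 24 = (9 - 1*9) - 24 = (9 - 9) - 24 = 0 - 24 = -24)
F(D, T) = -D/2 (F(D, T) = -3/2 + ((-2 - D) - 1*(-5))/2 = -3/2 + ((-2 - D) + 5)/2 = -3/2 + (3 - D)/2 = -3/2 + (3/2 - D/2) = -D/2)
A*(H(7, C(4)) + F(3, 10)) = -24*(6 - ½*3) = -24*(6 - 3/2) = -24*9/2 = -108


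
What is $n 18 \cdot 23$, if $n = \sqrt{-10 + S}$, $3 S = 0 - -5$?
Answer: $690 i \sqrt{3} \approx 1195.1 i$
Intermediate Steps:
$S = \frac{5}{3}$ ($S = \frac{0 - -5}{3} = \frac{0 + 5}{3} = \frac{1}{3} \cdot 5 = \frac{5}{3} \approx 1.6667$)
$n = \frac{5 i \sqrt{3}}{3}$ ($n = \sqrt{-10 + \frac{5}{3}} = \sqrt{- \frac{25}{3}} = \frac{5 i \sqrt{3}}{3} \approx 2.8868 i$)
$n 18 \cdot 23 = \frac{5 i \sqrt{3}}{3} \cdot 18 \cdot 23 = 30 i \sqrt{3} \cdot 23 = 690 i \sqrt{3}$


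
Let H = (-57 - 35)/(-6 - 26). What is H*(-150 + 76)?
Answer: -851/4 ≈ -212.75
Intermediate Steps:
H = 23/8 (H = -92/(-32) = -92*(-1/32) = 23/8 ≈ 2.8750)
H*(-150 + 76) = 23*(-150 + 76)/8 = (23/8)*(-74) = -851/4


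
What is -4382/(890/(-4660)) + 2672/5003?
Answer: 10216423844/445267 ≈ 22945.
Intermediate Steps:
-4382/(890/(-4660)) + 2672/5003 = -4382/(890*(-1/4660)) + 2672*(1/5003) = -4382/(-89/466) + 2672/5003 = -4382*(-466/89) + 2672/5003 = 2042012/89 + 2672/5003 = 10216423844/445267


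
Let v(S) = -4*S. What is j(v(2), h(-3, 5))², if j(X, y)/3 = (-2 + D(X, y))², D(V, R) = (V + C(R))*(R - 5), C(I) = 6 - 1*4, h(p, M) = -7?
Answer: 216090000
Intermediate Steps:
C(I) = 2 (C(I) = 6 - 4 = 2)
D(V, R) = (-5 + R)*(2 + V) (D(V, R) = (V + 2)*(R - 5) = (2 + V)*(-5 + R) = (-5 + R)*(2 + V))
j(X, y) = 3*(-12 - 5*X + 2*y + X*y)² (j(X, y) = 3*(-2 + (-10 - 5*X + 2*y + y*X))² = 3*(-2 + (-10 - 5*X + 2*y + X*y))² = 3*(-12 - 5*X + 2*y + X*y)²)
j(v(2), h(-3, 5))² = (3*(-12 - (-20)*2 + 2*(-7) - 4*2*(-7))²)² = (3*(-12 - 5*(-8) - 14 - 8*(-7))²)² = (3*(-12 + 40 - 14 + 56)²)² = (3*70²)² = (3*4900)² = 14700² = 216090000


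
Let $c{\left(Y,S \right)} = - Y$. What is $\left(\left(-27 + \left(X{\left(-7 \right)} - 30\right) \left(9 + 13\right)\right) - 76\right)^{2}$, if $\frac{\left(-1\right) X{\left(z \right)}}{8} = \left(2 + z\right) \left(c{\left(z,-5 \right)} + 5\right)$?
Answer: $95981209$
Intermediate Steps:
$X{\left(z \right)} = - 8 \left(2 + z\right) \left(5 - z\right)$ ($X{\left(z \right)} = - 8 \left(2 + z\right) \left(- z + 5\right) = - 8 \left(2 + z\right) \left(5 - z\right)$)
$\left(\left(-27 + \left(X{\left(-7 \right)} - 30\right) \left(9 + 13\right)\right) - 76\right)^{2} = \left(\left(-27 + \left(\left(-80 - -168 + 8 \left(-7\right)^{2}\right) - 30\right) \left(9 + 13\right)\right) - 76\right)^{2} = \left(\left(-27 + \left(\left(-80 + 168 + 8 \cdot 49\right) - 30\right) 22\right) - 76\right)^{2} = \left(\left(-27 + \left(\left(-80 + 168 + 392\right) - 30\right) 22\right) - 76\right)^{2} = \left(\left(-27 + \left(480 - 30\right) 22\right) - 76\right)^{2} = \left(\left(-27 + 450 \cdot 22\right) - 76\right)^{2} = \left(\left(-27 + 9900\right) - 76\right)^{2} = \left(9873 - 76\right)^{2} = 9797^{2} = 95981209$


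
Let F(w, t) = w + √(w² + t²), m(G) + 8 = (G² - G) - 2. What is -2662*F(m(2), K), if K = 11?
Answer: 21296 - 2662*√185 ≈ -14911.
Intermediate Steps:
m(G) = -10 + G² - G (m(G) = -8 + ((G² - G) - 2) = -8 + (-2 + G² - G) = -10 + G² - G)
F(w, t) = w + √(t² + w²)
-2662*F(m(2), K) = -2662*((-10 + 2² - 1*2) + √(11² + (-10 + 2² - 1*2)²)) = -2662*((-10 + 4 - 2) + √(121 + (-10 + 4 - 2)²)) = -2662*(-8 + √(121 + (-8)²)) = -2662*(-8 + √(121 + 64)) = -2662*(-8 + √185) = 21296 - 2662*√185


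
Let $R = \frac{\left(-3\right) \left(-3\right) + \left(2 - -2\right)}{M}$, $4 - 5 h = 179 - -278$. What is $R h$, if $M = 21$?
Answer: $- \frac{1963}{35} \approx -56.086$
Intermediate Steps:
$h = - \frac{453}{5}$ ($h = \frac{4}{5} - \frac{179 - -278}{5} = \frac{4}{5} - \frac{179 + 278}{5} = \frac{4}{5} - \frac{457}{5} = - \frac{453}{5} \approx -90.6$)
$R = \frac{13}{21}$ ($R = \frac{\left(-3\right) \left(-3\right) + \left(2 - -2\right)}{21} = \left(9 + \left(2 + 2\right)\right) \frac{1}{21} = \left(9 + 4\right) \frac{1}{21} = 13 \cdot \frac{1}{21} = \frac{13}{21} \approx 0.61905$)
$R h = \frac{13}{21} \left(- \frac{453}{5}\right) = - \frac{1963}{35}$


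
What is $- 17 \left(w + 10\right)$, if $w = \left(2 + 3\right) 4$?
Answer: $-510$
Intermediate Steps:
$w = 20$ ($w = 5 \cdot 4 = 20$)
$- 17 \left(w + 10\right) = - 17 \left(20 + 10\right) = \left(-17\right) 30 = -510$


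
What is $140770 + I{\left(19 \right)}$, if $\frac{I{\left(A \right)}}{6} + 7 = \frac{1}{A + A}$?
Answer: $\frac{2673835}{19} \approx 1.4073 \cdot 10^{5}$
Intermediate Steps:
$I{\left(A \right)} = -42 + \frac{3}{A}$ ($I{\left(A \right)} = -42 + \frac{6}{A + A} = -42 + \frac{6}{2 A} = -42 + 6 \frac{1}{2 A} = -42 + \frac{3}{A}$)
$140770 + I{\left(19 \right)} = 140770 - \left(42 - \frac{3}{19}\right) = 140770 + \left(-42 + 3 \cdot \frac{1}{19}\right) = 140770 + \left(-42 + \frac{3}{19}\right) = 140770 - \frac{795}{19} = \frac{2673835}{19}$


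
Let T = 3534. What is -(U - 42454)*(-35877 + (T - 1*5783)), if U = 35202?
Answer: -276489752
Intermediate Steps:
-(U - 42454)*(-35877 + (T - 1*5783)) = -(35202 - 42454)*(-35877 + (3534 - 1*5783)) = -(-7252)*(-35877 + (3534 - 5783)) = -(-7252)*(-35877 - 2249) = -(-7252)*(-38126) = -1*276489752 = -276489752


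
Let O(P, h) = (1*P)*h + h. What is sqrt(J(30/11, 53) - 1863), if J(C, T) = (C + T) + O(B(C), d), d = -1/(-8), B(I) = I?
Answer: I*sqrt(3497978)/44 ≈ 42.507*I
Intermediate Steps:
d = 1/8 (d = -1*(-1/8) = 1/8 ≈ 0.12500)
O(P, h) = h + P*h (O(P, h) = P*h + h = h + P*h)
J(C, T) = 1/8 + T + 9*C/8 (J(C, T) = (C + T) + (1 + C)/8 = (C + T) + (1/8 + C/8) = 1/8 + T + 9*C/8)
sqrt(J(30/11, 53) - 1863) = sqrt((1/8 + 53 + 9*(30/11)/8) - 1863) = sqrt((1/8 + 53 + 9*(30*(1/11))/8) - 1863) = sqrt((1/8 + 53 + (9/8)*(30/11)) - 1863) = sqrt((1/8 + 53 + 135/44) - 1863) = sqrt(4945/88 - 1863) = sqrt(-158999/88) = I*sqrt(3497978)/44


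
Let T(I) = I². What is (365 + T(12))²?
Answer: 259081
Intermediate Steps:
(365 + T(12))² = (365 + 12²)² = (365 + 144)² = 509² = 259081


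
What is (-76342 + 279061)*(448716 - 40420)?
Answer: 82769356824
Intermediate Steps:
(-76342 + 279061)*(448716 - 40420) = 202719*408296 = 82769356824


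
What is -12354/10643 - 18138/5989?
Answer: -9207960/2197963 ≈ -4.1893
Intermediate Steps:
-12354/10643 - 18138/5989 = -12354*1/10643 - 18138*1/5989 = -426/367 - 18138/5989 = -9207960/2197963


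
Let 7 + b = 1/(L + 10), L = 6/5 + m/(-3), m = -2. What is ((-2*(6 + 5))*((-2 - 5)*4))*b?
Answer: -379148/89 ≈ -4260.1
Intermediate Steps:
L = 28/15 (L = 6/5 - 2/(-3) = 6*(⅕) - 2*(-⅓) = 6/5 + ⅔ = 28/15 ≈ 1.8667)
b = -1231/178 (b = -7 + 1/(28/15 + 10) = -7 + 1/(178/15) = -7 + 15/178 = -1231/178 ≈ -6.9157)
((-2*(6 + 5))*((-2 - 5)*4))*b = ((-2*(6 + 5))*((-2 - 5)*4))*(-1231/178) = ((-2*11)*(-7*4))*(-1231/178) = -22*(-28)*(-1231/178) = 616*(-1231/178) = -379148/89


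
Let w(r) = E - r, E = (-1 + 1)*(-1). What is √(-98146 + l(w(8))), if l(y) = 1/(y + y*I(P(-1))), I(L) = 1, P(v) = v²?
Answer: I*√1570337/4 ≈ 313.28*I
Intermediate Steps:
E = 0 (E = 0*(-1) = 0)
w(r) = -r (w(r) = 0 - r = -r)
l(y) = 1/(2*y) (l(y) = 1/(y + y*1) = 1/(y + y) = 1/(2*y))
√(-98146 + l(w(8))) = √(-98146 + 1/(2*((-1*8)))) = √(-98146 + (½)/(-8)) = √(-98146 + (½)*(-⅛)) = √(-98146 - 1/16) = √(-1570337/16) = I*√1570337/4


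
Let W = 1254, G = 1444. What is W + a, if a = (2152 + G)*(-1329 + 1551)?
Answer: 799566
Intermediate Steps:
a = 798312 (a = (2152 + 1444)*(-1329 + 1551) = 3596*222 = 798312)
W + a = 1254 + 798312 = 799566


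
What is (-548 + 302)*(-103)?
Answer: 25338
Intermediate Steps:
(-548 + 302)*(-103) = -246*(-103) = 25338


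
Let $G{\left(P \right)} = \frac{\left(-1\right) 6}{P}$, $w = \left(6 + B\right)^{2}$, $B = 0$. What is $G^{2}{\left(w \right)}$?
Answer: $\frac{1}{36} \approx 0.027778$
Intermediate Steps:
$w = 36$ ($w = \left(6 + 0\right)^{2} = 6^{2} = 36$)
$G{\left(P \right)} = - \frac{6}{P}$
$G^{2}{\left(w \right)} = \left(- \frac{6}{36}\right)^{2} = \left(\left(-6\right) \frac{1}{36}\right)^{2} = \left(- \frac{1}{6}\right)^{2} = \frac{1}{36}$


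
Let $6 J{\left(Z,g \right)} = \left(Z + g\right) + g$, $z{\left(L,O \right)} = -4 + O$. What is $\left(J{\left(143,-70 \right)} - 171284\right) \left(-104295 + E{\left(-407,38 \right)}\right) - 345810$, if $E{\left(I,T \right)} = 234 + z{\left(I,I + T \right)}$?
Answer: $17887475229$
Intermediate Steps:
$J{\left(Z,g \right)} = \frac{g}{3} + \frac{Z}{6}$ ($J{\left(Z,g \right)} = \frac{\left(Z + g\right) + g}{6} = \frac{Z + 2 g}{6} = \frac{g}{3} + \frac{Z}{6}$)
$E{\left(I,T \right)} = 230 + I + T$ ($E{\left(I,T \right)} = 234 - \left(4 - I - T\right) = 234 + \left(-4 + I + T\right) = 230 + I + T$)
$\left(J{\left(143,-70 \right)} - 171284\right) \left(-104295 + E{\left(-407,38 \right)}\right) - 345810 = \left(\left(\frac{1}{3} \left(-70\right) + \frac{1}{6} \cdot 143\right) - 171284\right) \left(-104295 + \left(230 - 407 + 38\right)\right) - 345810 = \left(\left(- \frac{70}{3} + \frac{143}{6}\right) - 171284\right) \left(-104295 - 139\right) - 345810 = \left(\frac{1}{2} - 171284\right) \left(-104434\right) - 345810 = \left(- \frac{342567}{2}\right) \left(-104434\right) - 345810 = 17887821039 - 345810 = 17887475229$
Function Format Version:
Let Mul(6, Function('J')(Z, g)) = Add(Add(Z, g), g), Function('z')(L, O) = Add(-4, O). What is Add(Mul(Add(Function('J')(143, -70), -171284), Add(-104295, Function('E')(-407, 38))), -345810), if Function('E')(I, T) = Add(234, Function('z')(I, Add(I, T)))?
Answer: 17887475229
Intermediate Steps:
Function('J')(Z, g) = Add(Mul(Rational(1, 3), g), Mul(Rational(1, 6), Z)) (Function('J')(Z, g) = Mul(Rational(1, 6), Add(Add(Z, g), g)) = Mul(Rational(1, 6), Add(Z, Mul(2, g))) = Add(Mul(Rational(1, 3), g), Mul(Rational(1, 6), Z)))
Function('E')(I, T) = Add(230, I, T) (Function('E')(I, T) = Add(234, Add(-4, Add(I, T))) = Add(234, Add(-4, I, T)) = Add(230, I, T))
Add(Mul(Add(Function('J')(143, -70), -171284), Add(-104295, Function('E')(-407, 38))), -345810) = Add(Mul(Add(Add(Mul(Rational(1, 3), -70), Mul(Rational(1, 6), 143)), -171284), Add(-104295, Add(230, -407, 38))), -345810) = Add(Mul(Add(Add(Rational(-70, 3), Rational(143, 6)), -171284), Add(-104295, -139)), -345810) = Add(Mul(Add(Rational(1, 2), -171284), -104434), -345810) = Add(Mul(Rational(-342567, 2), -104434), -345810) = Add(17887821039, -345810) = 17887475229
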